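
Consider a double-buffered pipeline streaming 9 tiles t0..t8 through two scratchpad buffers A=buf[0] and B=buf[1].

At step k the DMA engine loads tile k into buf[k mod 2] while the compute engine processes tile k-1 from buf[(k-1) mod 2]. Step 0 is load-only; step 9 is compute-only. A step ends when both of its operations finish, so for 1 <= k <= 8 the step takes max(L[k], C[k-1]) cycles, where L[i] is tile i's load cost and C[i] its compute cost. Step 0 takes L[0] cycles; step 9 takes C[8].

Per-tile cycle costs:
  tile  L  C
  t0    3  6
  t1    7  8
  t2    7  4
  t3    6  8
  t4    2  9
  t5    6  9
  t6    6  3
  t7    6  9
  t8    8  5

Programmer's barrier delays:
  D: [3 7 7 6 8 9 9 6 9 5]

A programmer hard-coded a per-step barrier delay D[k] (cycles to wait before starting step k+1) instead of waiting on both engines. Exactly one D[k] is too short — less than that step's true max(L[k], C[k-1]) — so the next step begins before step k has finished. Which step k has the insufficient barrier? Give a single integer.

hazard at step 2

[0] required=L[0]=3=3 vs D=3 ok
[1] required=max(L[1]=7,C[0]=6)=7 vs D=7 ok
[2] required=max(L[2]=7,C[1]=8)=8 vs D=7 SHORT
[3] required=max(L[3]=6,C[2]=4)=6 vs D=6 ok
[4] required=max(L[4]=2,C[3]=8)=8 vs D=8 ok
[5] required=max(L[5]=6,C[4]=9)=9 vs D=9 ok
[6] required=max(L[6]=6,C[5]=9)=9 vs D=9 ok
[7] required=max(L[7]=6,C[6]=3)=6 vs D=6 ok
[8] required=max(L[8]=8,C[7]=9)=9 vs D=9 ok
[9] required=C[8]=5=5 vs D=5 ok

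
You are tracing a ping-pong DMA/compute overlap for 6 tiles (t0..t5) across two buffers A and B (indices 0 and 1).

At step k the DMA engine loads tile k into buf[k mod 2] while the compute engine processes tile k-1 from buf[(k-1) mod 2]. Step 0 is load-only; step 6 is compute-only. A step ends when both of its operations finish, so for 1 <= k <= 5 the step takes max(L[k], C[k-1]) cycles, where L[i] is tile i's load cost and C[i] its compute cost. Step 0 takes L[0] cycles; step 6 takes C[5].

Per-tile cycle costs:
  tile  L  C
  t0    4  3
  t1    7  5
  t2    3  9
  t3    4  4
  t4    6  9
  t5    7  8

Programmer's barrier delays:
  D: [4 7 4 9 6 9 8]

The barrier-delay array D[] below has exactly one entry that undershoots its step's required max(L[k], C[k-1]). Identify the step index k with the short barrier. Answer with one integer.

hazard at step 2

step 0: need L[0]=4 = 4; D[0]=4 ok
step 1: need max(L[1]=7,C[0]=3) = 7; D[1]=7 ok
step 2: need max(L[2]=3,C[1]=5) = 5; D[2]=4 SHORT
step 3: need max(L[3]=4,C[2]=9) = 9; D[3]=9 ok
step 4: need max(L[4]=6,C[3]=4) = 6; D[4]=6 ok
step 5: need max(L[5]=7,C[4]=9) = 9; D[5]=9 ok
step 6: need C[5]=8 = 8; D[6]=8 ok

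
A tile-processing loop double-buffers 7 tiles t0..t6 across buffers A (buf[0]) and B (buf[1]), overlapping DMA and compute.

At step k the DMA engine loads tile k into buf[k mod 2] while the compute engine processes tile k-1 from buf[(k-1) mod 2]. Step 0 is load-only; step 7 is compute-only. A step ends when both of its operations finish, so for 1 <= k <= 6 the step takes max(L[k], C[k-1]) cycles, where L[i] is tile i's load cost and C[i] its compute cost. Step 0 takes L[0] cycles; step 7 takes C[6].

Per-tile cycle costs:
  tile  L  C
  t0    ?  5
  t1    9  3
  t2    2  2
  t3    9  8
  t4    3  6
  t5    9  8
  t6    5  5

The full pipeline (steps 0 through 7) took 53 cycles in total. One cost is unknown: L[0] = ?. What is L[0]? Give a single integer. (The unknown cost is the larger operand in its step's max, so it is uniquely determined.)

L[0] = 2

step 0 | dur = L[0]=? = L[0]  (unknown; binding)
step 1 | dur = max(L[1]=9, C[0]=5) = 9
step 2 | dur = max(L[2]=2, C[1]=3) = 3
step 3 | dur = max(L[3]=9, C[2]=2) = 9
step 4 | dur = max(L[4]=3, C[3]=8) = 8
step 5 | dur = max(L[5]=9, C[4]=6) = 9
step 6 | dur = max(L[6]=5, C[5]=8) = 8
step 7 | dur = C[6]=5 = 5
sum of known step durations = 51
dur[0] = total - known = 53 - 51 = 2
L[0] is the binding max in step 0, so L[0] = dur[0] = 2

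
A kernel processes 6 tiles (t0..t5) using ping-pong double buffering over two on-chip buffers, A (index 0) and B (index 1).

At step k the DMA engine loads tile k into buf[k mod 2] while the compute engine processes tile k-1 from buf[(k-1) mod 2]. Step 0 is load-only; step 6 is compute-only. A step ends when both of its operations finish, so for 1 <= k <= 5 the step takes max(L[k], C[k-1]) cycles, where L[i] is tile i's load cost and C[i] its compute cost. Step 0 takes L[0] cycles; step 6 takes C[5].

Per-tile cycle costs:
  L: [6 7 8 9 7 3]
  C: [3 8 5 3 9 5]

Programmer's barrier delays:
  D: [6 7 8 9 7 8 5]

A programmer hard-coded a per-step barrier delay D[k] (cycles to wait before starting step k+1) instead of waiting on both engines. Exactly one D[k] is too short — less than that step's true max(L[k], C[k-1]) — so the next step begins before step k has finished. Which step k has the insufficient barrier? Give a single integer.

hazard at step 5

k=0 barrier L[0]=6→6c, D[0]=6 ok
k=1 barrier max(L[1]=7,C[0]=3)→7c, D[1]=7 ok
k=2 barrier max(L[2]=8,C[1]=8)→8c, D[2]=8 ok
k=3 barrier max(L[3]=9,C[2]=5)→9c, D[3]=9 ok
k=4 barrier max(L[4]=7,C[3]=3)→7c, D[4]=7 ok
k=5 barrier max(L[5]=3,C[4]=9)→9c, D[5]=8 SHORT
k=6 barrier C[5]=5→5c, D[6]=5 ok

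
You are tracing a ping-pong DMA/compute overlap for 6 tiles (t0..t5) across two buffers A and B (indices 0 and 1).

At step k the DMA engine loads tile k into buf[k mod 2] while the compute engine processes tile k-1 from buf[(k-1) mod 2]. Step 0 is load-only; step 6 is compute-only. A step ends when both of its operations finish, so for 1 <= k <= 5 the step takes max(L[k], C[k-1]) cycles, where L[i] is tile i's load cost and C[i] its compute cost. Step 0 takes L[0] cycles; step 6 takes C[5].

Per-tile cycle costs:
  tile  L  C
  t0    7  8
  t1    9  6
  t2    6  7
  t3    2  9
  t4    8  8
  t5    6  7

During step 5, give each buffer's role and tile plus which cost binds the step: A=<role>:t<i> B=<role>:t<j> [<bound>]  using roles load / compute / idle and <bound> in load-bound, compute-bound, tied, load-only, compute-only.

step 0: L[0]=7 → dur=7, Σ=7 | A=load:t0 B=idle [load-only]
step 1: L[1]=9 C[0]=8 → dur=9, Σ=16 | A=compute:t0 B=load:t1 [load-bound]
step 2: L[2]=6 C[1]=6 → dur=6, Σ=22 | A=load:t2 B=compute:t1 [tied]
step 3: L[3]=2 C[2]=7 → dur=7, Σ=29 | A=compute:t2 B=load:t3 [compute-bound]
step 4: L[4]=8 C[3]=9 → dur=9, Σ=38 | A=load:t4 B=compute:t3 [compute-bound]
step 5: L[5]=6 C[4]=8 → dur=8, Σ=46 | A=compute:t4 B=load:t5 [compute-bound]
step 6: C[5]=7 → dur=7, Σ=53 | A=idle B=compute:t5 [compute-only]

step 5: A=compute:t4 B=load:t5 [compute-bound]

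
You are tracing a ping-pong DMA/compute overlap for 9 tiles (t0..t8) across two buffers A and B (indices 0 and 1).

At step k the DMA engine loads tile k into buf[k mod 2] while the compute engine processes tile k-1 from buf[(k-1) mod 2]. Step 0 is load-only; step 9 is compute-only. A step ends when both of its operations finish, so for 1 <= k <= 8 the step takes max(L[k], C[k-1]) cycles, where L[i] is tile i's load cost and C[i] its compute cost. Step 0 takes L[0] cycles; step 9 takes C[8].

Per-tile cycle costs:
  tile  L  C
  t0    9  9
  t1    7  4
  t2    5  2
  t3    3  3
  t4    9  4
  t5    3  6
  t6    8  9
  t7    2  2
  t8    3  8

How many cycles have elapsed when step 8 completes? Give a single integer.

  0. 9=9c; end=9; A:t0 B:-
  1. max(7,9)=9c; end=18; A:t0 B:t1
  2. max(5,4)=5c; end=23; A:t2 B:t1
  3. max(3,2)=3c; end=26; A:t2 B:t3
  4. max(9,3)=9c; end=35; A:t4 B:t3
  5. max(3,4)=4c; end=39; A:t4 B:t5
  6. max(8,6)=8c; end=47; A:t6 B:t5
  7. max(2,9)=9c; end=56; A:t6 B:t7
  8. max(3,2)=3c; end=59; A:t8 B:t7
  9. 8=8c; end=67; A:t8 B:t7

end_cycle[8] = 59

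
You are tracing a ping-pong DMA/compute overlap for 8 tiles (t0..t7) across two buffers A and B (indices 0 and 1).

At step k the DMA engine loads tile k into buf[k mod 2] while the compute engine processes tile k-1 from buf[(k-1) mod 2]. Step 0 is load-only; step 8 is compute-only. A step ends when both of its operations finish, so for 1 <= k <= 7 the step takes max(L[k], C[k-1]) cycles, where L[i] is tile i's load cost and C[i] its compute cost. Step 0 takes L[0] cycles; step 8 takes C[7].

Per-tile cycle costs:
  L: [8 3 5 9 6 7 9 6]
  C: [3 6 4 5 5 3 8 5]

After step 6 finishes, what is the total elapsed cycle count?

  0. 8=8c; end=8; A:t0 B:-
  1. max(3,3)=3c; end=11; A:t0 B:t1
  2. max(5,6)=6c; end=17; A:t2 B:t1
  3. max(9,4)=9c; end=26; A:t2 B:t3
  4. max(6,5)=6c; end=32; A:t4 B:t3
  5. max(7,5)=7c; end=39; A:t4 B:t5
  6. max(9,3)=9c; end=48; A:t6 B:t5
  7. max(6,8)=8c; end=56; A:t6 B:t7
  8. 5=5c; end=61; A:t6 B:t7

end_cycle[6] = 48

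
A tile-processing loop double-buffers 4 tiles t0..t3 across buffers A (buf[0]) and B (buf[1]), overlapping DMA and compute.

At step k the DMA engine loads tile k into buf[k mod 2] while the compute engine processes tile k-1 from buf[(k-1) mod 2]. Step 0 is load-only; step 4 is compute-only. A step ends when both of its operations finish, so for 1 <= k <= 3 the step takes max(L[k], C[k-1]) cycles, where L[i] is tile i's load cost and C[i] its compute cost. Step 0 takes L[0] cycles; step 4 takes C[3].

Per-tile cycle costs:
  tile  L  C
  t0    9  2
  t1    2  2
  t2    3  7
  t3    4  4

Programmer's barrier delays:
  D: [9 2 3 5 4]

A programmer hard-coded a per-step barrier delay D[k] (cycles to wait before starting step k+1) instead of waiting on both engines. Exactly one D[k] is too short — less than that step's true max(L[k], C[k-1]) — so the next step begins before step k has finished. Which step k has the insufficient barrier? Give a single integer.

hazard at step 3

step 0: need L[0]=9 = 9; D[0]=9 ok
step 1: need max(L[1]=2,C[0]=2) = 2; D[1]=2 ok
step 2: need max(L[2]=3,C[1]=2) = 3; D[2]=3 ok
step 3: need max(L[3]=4,C[2]=7) = 7; D[3]=5 SHORT
step 4: need C[3]=4 = 4; D[4]=4 ok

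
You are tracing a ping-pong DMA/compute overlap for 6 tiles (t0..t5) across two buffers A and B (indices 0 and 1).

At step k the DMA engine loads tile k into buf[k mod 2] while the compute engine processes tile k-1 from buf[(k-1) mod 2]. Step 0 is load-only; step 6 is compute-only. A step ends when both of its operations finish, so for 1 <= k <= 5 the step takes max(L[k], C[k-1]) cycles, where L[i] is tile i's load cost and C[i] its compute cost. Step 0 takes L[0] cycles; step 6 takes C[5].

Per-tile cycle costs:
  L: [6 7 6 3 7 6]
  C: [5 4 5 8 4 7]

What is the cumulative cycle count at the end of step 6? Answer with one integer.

end_cycle[6] = 45

step 0: L[0]=6 → dur=6, Σ=6 | A=load:t0 B=idle [load-only]
step 1: L[1]=7 C[0]=5 → dur=7, Σ=13 | A=compute:t0 B=load:t1 [load-bound]
step 2: L[2]=6 C[1]=4 → dur=6, Σ=19 | A=load:t2 B=compute:t1 [load-bound]
step 3: L[3]=3 C[2]=5 → dur=5, Σ=24 | A=compute:t2 B=load:t3 [compute-bound]
step 4: L[4]=7 C[3]=8 → dur=8, Σ=32 | A=load:t4 B=compute:t3 [compute-bound]
step 5: L[5]=6 C[4]=4 → dur=6, Σ=38 | A=compute:t4 B=load:t5 [load-bound]
step 6: C[5]=7 → dur=7, Σ=45 | A=idle B=compute:t5 [compute-only]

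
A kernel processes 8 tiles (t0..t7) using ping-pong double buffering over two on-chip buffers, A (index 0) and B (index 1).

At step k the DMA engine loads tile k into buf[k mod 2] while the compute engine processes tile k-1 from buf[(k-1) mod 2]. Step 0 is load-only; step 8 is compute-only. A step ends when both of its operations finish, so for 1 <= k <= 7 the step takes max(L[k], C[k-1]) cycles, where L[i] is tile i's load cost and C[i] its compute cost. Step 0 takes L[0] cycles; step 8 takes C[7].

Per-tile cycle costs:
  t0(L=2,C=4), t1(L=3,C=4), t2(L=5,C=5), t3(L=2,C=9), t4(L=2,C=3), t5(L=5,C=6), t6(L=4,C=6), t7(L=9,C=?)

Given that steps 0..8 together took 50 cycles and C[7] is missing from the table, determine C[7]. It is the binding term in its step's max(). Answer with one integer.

step 0 | dur = L[0]=2 = 2
step 1 | dur = max(L[1]=3, C[0]=4) = 4
step 2 | dur = max(L[2]=5, C[1]=4) = 5
step 3 | dur = max(L[3]=2, C[2]=5) = 5
step 4 | dur = max(L[4]=2, C[3]=9) = 9
step 5 | dur = max(L[5]=5, C[4]=3) = 5
step 6 | dur = max(L[6]=4, C[5]=6) = 6
step 7 | dur = max(L[7]=9, C[6]=6) = 9
step 8 | dur = C[7]=? = C[7]  (unknown; binding)
sum of known step durations = 45
dur[8] = total - known = 50 - 45 = 5
C[7] is the binding max in step 8, so C[7] = dur[8] = 5

C[7] = 5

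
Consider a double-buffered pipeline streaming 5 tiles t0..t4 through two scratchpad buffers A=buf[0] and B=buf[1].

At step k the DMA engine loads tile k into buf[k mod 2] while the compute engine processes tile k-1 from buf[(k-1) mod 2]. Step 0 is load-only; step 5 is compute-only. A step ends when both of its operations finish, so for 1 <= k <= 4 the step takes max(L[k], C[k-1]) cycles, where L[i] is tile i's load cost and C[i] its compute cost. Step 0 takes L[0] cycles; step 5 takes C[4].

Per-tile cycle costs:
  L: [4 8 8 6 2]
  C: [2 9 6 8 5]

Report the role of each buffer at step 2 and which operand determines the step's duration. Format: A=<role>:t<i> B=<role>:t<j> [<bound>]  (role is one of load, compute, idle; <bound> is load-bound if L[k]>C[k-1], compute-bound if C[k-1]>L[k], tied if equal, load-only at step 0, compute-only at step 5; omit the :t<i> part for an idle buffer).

  0. 4=4c; end=4; A:t0 B:-
  1. max(8,2)=8c; end=12; A:t0 B:t1
  2. max(8,9)=9c; end=21; A:t2 B:t1
  3. max(6,6)=6c; end=27; A:t2 B:t3
  4. max(2,8)=8c; end=35; A:t4 B:t3
  5. 5=5c; end=40; A:t4 B:t3

step 2: A=load:t2 B=compute:t1 [compute-bound]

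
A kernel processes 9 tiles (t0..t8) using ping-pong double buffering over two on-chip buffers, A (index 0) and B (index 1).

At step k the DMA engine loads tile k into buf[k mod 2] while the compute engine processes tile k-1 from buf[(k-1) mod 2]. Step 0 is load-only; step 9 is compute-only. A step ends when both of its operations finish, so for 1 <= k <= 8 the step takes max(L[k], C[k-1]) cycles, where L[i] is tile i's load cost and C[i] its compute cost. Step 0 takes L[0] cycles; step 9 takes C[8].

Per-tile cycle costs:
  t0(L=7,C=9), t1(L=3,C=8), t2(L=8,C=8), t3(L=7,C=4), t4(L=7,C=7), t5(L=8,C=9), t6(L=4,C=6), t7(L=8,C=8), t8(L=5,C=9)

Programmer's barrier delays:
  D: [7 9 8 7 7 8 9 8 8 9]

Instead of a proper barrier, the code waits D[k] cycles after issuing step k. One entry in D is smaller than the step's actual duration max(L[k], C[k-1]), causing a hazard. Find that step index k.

hazard at step 3

step 0: need L[0]=7 = 7; D[0]=7 ok
step 1: need max(L[1]=3,C[0]=9) = 9; D[1]=9 ok
step 2: need max(L[2]=8,C[1]=8) = 8; D[2]=8 ok
step 3: need max(L[3]=7,C[2]=8) = 8; D[3]=7 SHORT
step 4: need max(L[4]=7,C[3]=4) = 7; D[4]=7 ok
step 5: need max(L[5]=8,C[4]=7) = 8; D[5]=8 ok
step 6: need max(L[6]=4,C[5]=9) = 9; D[6]=9 ok
step 7: need max(L[7]=8,C[6]=6) = 8; D[7]=8 ok
step 8: need max(L[8]=5,C[7]=8) = 8; D[8]=8 ok
step 9: need C[8]=9 = 9; D[9]=9 ok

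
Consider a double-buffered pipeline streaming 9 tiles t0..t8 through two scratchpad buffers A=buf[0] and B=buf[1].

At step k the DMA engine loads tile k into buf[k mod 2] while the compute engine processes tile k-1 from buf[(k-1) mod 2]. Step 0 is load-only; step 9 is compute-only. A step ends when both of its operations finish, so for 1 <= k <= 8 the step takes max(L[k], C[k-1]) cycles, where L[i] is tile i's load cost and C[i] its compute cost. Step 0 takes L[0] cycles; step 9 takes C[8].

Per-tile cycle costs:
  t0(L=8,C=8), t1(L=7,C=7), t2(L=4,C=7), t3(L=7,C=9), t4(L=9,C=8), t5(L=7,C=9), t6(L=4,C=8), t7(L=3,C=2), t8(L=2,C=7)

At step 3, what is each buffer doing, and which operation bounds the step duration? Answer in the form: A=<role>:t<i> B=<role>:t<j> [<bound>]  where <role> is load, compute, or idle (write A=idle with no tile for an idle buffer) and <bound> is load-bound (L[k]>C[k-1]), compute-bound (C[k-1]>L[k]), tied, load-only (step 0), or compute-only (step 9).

step 3: A=compute:t2 B=load:t3 [tied]

k=0 load=t0/8c comp=- wait=8 total=8
k=1 load=t1/7c comp=t0/8c wait=8 total=16
k=2 load=t2/4c comp=t1/7c wait=7 total=23
k=3 load=t3/7c comp=t2/7c wait=7 total=30
k=4 load=t4/9c comp=t3/9c wait=9 total=39
k=5 load=t5/7c comp=t4/8c wait=8 total=47
k=6 load=t6/4c comp=t5/9c wait=9 total=56
k=7 load=t7/3c comp=t6/8c wait=8 total=64
k=8 load=t8/2c comp=t7/2c wait=2 total=66
k=9 load=- comp=t8/7c wait=7 total=73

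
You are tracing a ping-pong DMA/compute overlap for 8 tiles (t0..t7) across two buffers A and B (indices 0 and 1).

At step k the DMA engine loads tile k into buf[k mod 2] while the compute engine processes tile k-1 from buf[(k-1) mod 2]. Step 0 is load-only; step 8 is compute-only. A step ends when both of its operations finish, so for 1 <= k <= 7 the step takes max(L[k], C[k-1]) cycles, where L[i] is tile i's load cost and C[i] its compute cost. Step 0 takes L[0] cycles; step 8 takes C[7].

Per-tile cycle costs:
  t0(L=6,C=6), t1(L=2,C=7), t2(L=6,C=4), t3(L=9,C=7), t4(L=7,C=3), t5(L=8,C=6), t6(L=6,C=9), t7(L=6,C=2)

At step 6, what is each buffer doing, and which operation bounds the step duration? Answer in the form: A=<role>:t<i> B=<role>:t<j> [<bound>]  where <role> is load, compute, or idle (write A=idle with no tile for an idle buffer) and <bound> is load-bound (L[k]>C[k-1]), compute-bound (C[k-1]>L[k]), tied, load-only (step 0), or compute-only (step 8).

  0. 6=6c; end=6; A:t0 B:-
  1. max(2,6)=6c; end=12; A:t0 B:t1
  2. max(6,7)=7c; end=19; A:t2 B:t1
  3. max(9,4)=9c; end=28; A:t2 B:t3
  4. max(7,7)=7c; end=35; A:t4 B:t3
  5. max(8,3)=8c; end=43; A:t4 B:t5
  6. max(6,6)=6c; end=49; A:t6 B:t5
  7. max(6,9)=9c; end=58; A:t6 B:t7
  8. 2=2c; end=60; A:t6 B:t7

step 6: A=load:t6 B=compute:t5 [tied]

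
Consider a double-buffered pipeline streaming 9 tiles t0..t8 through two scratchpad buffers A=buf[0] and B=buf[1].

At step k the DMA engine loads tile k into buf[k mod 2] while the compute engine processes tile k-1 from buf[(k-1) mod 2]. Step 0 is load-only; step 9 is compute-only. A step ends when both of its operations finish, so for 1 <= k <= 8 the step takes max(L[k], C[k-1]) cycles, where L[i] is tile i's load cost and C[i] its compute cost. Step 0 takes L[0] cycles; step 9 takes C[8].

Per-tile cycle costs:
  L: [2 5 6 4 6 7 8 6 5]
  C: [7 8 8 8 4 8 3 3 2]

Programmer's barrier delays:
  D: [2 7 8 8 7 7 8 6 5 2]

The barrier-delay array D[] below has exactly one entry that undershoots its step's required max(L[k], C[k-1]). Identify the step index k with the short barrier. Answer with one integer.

step 0: need L[0]=2 = 2; D[0]=2 ok
step 1: need max(L[1]=5,C[0]=7) = 7; D[1]=7 ok
step 2: need max(L[2]=6,C[1]=8) = 8; D[2]=8 ok
step 3: need max(L[3]=4,C[2]=8) = 8; D[3]=8 ok
step 4: need max(L[4]=6,C[3]=8) = 8; D[4]=7 SHORT
step 5: need max(L[5]=7,C[4]=4) = 7; D[5]=7 ok
step 6: need max(L[6]=8,C[5]=8) = 8; D[6]=8 ok
step 7: need max(L[7]=6,C[6]=3) = 6; D[7]=6 ok
step 8: need max(L[8]=5,C[7]=3) = 5; D[8]=5 ok
step 9: need C[8]=2 = 2; D[9]=2 ok

hazard at step 4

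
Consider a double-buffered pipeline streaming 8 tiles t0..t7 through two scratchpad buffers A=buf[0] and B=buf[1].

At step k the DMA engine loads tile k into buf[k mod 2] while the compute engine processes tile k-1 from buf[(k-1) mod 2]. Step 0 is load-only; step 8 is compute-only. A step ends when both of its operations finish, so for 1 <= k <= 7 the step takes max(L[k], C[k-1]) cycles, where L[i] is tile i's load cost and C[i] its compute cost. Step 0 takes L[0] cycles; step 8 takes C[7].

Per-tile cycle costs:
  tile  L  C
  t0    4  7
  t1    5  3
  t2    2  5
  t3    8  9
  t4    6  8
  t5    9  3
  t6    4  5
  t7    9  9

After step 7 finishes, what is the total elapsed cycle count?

k=0 load=t0/4c comp=- wait=4 total=4
k=1 load=t1/5c comp=t0/7c wait=7 total=11
k=2 load=t2/2c comp=t1/3c wait=3 total=14
k=3 load=t3/8c comp=t2/5c wait=8 total=22
k=4 load=t4/6c comp=t3/9c wait=9 total=31
k=5 load=t5/9c comp=t4/8c wait=9 total=40
k=6 load=t6/4c comp=t5/3c wait=4 total=44
k=7 load=t7/9c comp=t6/5c wait=9 total=53
k=8 load=- comp=t7/9c wait=9 total=62

end_cycle[7] = 53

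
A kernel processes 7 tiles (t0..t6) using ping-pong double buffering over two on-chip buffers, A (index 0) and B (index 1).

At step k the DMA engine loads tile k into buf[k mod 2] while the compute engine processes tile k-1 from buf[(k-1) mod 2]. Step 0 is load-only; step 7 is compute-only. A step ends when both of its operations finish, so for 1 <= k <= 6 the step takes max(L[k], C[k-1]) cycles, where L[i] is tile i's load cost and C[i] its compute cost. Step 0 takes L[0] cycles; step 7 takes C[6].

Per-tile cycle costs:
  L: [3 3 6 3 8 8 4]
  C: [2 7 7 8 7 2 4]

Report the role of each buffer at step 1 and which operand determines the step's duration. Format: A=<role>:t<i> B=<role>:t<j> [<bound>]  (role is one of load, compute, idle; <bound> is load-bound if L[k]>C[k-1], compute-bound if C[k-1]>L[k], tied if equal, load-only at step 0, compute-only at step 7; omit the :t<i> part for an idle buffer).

step 0: L[0]=3 → dur=3, Σ=3 | A=load:t0 B=idle [load-only]
step 1: L[1]=3 C[0]=2 → dur=3, Σ=6 | A=compute:t0 B=load:t1 [load-bound]
step 2: L[2]=6 C[1]=7 → dur=7, Σ=13 | A=load:t2 B=compute:t1 [compute-bound]
step 3: L[3]=3 C[2]=7 → dur=7, Σ=20 | A=compute:t2 B=load:t3 [compute-bound]
step 4: L[4]=8 C[3]=8 → dur=8, Σ=28 | A=load:t4 B=compute:t3 [tied]
step 5: L[5]=8 C[4]=7 → dur=8, Σ=36 | A=compute:t4 B=load:t5 [load-bound]
step 6: L[6]=4 C[5]=2 → dur=4, Σ=40 | A=load:t6 B=compute:t5 [load-bound]
step 7: C[6]=4 → dur=4, Σ=44 | A=compute:t6 B=idle [compute-only]

step 1: A=compute:t0 B=load:t1 [load-bound]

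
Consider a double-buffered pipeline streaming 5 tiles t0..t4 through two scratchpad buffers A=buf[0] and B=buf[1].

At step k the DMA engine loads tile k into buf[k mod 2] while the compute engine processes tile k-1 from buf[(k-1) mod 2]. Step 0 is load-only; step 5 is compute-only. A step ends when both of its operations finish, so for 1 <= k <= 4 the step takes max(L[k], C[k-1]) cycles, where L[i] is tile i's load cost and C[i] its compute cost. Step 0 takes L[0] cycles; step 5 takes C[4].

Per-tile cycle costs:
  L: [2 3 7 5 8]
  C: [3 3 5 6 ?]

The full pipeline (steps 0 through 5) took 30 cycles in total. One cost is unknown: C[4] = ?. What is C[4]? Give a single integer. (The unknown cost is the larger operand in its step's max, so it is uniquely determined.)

C[4] = 5

step 0: dur = L[0]=2 = 2
step 1: dur = max(L[1]=3, C[0]=3) = 3
step 2: dur = max(L[2]=7, C[1]=3) = 7
step 3: dur = max(L[3]=5, C[2]=5) = 5
step 4: dur = max(L[4]=8, C[3]=6) = 8
step 5: dur = C[4]=? = C[4]  (unknown; binding)
sum of known step durations = 25
dur[5] = total - known = 30 - 25 = 5
C[4] is the binding max in step 5, so C[4] = dur[5] = 5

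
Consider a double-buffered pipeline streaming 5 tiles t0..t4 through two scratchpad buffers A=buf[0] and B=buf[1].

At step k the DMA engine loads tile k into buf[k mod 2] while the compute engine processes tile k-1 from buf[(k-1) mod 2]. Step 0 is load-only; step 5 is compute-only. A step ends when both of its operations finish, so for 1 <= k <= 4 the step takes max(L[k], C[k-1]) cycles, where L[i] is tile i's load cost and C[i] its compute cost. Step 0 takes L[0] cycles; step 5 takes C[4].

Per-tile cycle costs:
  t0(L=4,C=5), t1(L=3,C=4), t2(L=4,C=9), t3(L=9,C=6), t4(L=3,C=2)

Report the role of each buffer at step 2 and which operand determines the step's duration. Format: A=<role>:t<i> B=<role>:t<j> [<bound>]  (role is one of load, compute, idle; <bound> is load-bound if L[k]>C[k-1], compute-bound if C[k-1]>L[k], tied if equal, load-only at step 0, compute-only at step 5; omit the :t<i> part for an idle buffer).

step 2: A=load:t2 B=compute:t1 [tied]

  0. 4=4c; end=4; A:t0 B:-
  1. max(3,5)=5c; end=9; A:t0 B:t1
  2. max(4,4)=4c; end=13; A:t2 B:t1
  3. max(9,9)=9c; end=22; A:t2 B:t3
  4. max(3,6)=6c; end=28; A:t4 B:t3
  5. 2=2c; end=30; A:t4 B:t3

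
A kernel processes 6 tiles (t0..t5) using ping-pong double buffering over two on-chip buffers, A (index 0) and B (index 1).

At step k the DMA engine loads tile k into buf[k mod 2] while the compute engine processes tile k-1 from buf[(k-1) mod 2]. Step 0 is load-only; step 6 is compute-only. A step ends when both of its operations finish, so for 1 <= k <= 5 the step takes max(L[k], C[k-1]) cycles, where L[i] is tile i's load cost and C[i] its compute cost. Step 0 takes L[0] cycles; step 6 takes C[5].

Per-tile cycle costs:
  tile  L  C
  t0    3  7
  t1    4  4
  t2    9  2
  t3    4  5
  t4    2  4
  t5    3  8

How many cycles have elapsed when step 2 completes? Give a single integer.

end_cycle[2] = 19

[0] DMA t0→A (3c) ∥ CU idle ⇒ 3c, clock 3
[1] DMA t1→B (4c) ∥ CU A:t0 (7c) ⇒ 7c, clock 10
[2] DMA t2→A (9c) ∥ CU B:t1 (4c) ⇒ 9c, clock 19
[3] DMA t3→B (4c) ∥ CU A:t2 (2c) ⇒ 4c, clock 23
[4] DMA t4→A (2c) ∥ CU B:t3 (5c) ⇒ 5c, clock 28
[5] DMA t5→B (3c) ∥ CU A:t4 (4c) ⇒ 4c, clock 32
[6] DMA idle ∥ CU B:t5 (8c) ⇒ 8c, clock 40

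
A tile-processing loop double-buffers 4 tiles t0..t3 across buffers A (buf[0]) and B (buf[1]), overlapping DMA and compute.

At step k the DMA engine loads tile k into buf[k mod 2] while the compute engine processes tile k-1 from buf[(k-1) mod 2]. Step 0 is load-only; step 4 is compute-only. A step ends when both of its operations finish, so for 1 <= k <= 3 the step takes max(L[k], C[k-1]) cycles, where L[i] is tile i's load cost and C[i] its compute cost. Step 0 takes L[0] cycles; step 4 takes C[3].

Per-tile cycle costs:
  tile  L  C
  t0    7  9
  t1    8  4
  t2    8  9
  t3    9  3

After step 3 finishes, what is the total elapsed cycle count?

[0] DMA t0→A (7c) ∥ CU idle ⇒ 7c, clock 7
[1] DMA t1→B (8c) ∥ CU A:t0 (9c) ⇒ 9c, clock 16
[2] DMA t2→A (8c) ∥ CU B:t1 (4c) ⇒ 8c, clock 24
[3] DMA t3→B (9c) ∥ CU A:t2 (9c) ⇒ 9c, clock 33
[4] DMA idle ∥ CU B:t3 (3c) ⇒ 3c, clock 36

end_cycle[3] = 33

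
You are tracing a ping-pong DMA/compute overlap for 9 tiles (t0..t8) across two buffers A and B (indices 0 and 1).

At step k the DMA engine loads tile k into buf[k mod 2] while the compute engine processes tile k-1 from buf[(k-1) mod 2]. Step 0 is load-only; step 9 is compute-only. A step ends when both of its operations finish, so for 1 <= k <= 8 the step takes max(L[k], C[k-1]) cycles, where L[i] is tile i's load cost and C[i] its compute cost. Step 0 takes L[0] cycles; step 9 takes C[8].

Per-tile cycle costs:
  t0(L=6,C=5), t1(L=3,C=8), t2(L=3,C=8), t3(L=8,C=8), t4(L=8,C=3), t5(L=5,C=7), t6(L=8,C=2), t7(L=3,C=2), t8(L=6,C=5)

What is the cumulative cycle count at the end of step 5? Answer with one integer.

[0] DMA t0→A (6c) ∥ CU idle ⇒ 6c, clock 6
[1] DMA t1→B (3c) ∥ CU A:t0 (5c) ⇒ 5c, clock 11
[2] DMA t2→A (3c) ∥ CU B:t1 (8c) ⇒ 8c, clock 19
[3] DMA t3→B (8c) ∥ CU A:t2 (8c) ⇒ 8c, clock 27
[4] DMA t4→A (8c) ∥ CU B:t3 (8c) ⇒ 8c, clock 35
[5] DMA t5→B (5c) ∥ CU A:t4 (3c) ⇒ 5c, clock 40
[6] DMA t6→A (8c) ∥ CU B:t5 (7c) ⇒ 8c, clock 48
[7] DMA t7→B (3c) ∥ CU A:t6 (2c) ⇒ 3c, clock 51
[8] DMA t8→A (6c) ∥ CU B:t7 (2c) ⇒ 6c, clock 57
[9] DMA idle ∥ CU A:t8 (5c) ⇒ 5c, clock 62

end_cycle[5] = 40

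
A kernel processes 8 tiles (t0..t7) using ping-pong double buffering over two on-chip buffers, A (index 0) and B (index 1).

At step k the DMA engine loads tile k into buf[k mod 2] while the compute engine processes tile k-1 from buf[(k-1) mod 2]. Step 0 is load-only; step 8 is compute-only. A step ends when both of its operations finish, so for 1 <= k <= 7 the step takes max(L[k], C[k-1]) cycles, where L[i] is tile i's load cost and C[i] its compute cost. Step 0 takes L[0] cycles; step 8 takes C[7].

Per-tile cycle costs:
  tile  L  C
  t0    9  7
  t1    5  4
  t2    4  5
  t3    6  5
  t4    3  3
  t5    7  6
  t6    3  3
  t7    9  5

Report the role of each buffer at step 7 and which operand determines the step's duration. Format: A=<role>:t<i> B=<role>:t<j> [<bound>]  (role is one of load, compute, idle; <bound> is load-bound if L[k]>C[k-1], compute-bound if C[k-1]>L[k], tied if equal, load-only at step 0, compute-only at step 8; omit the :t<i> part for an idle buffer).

[0] DMA t0→A (9c) ∥ CU idle ⇒ 9c, clock 9
[1] DMA t1→B (5c) ∥ CU A:t0 (7c) ⇒ 7c, clock 16
[2] DMA t2→A (4c) ∥ CU B:t1 (4c) ⇒ 4c, clock 20
[3] DMA t3→B (6c) ∥ CU A:t2 (5c) ⇒ 6c, clock 26
[4] DMA t4→A (3c) ∥ CU B:t3 (5c) ⇒ 5c, clock 31
[5] DMA t5→B (7c) ∥ CU A:t4 (3c) ⇒ 7c, clock 38
[6] DMA t6→A (3c) ∥ CU B:t5 (6c) ⇒ 6c, clock 44
[7] DMA t7→B (9c) ∥ CU A:t6 (3c) ⇒ 9c, clock 53
[8] DMA idle ∥ CU B:t7 (5c) ⇒ 5c, clock 58

step 7: A=compute:t6 B=load:t7 [load-bound]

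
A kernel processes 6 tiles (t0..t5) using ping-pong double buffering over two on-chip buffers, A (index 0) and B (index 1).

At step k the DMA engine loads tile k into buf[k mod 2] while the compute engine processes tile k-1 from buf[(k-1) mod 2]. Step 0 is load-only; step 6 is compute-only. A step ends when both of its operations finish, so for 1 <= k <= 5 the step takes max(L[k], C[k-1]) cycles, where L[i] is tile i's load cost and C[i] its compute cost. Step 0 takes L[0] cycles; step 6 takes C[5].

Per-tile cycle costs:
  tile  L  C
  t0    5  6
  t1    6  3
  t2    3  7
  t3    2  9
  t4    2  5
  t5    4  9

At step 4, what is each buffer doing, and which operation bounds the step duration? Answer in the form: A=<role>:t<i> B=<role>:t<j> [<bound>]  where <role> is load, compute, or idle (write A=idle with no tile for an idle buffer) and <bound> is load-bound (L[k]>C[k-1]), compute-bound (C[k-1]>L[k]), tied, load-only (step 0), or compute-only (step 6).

k=0 load=t0/5c comp=- wait=5 total=5
k=1 load=t1/6c comp=t0/6c wait=6 total=11
k=2 load=t2/3c comp=t1/3c wait=3 total=14
k=3 load=t3/2c comp=t2/7c wait=7 total=21
k=4 load=t4/2c comp=t3/9c wait=9 total=30
k=5 load=t5/4c comp=t4/5c wait=5 total=35
k=6 load=- comp=t5/9c wait=9 total=44

step 4: A=load:t4 B=compute:t3 [compute-bound]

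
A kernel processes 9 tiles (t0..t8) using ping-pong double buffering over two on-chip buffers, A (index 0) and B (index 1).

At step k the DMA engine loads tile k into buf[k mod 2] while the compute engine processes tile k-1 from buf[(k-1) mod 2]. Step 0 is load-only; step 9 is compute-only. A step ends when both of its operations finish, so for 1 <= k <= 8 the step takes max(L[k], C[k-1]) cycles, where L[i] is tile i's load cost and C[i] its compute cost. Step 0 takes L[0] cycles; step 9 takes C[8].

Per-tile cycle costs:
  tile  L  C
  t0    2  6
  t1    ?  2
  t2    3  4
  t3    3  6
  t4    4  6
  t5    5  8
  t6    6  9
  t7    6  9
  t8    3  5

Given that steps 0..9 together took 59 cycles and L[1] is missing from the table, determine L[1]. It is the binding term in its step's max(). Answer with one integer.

step 0 | dur = L[0]=2 = 2
step 1 | dur = max(L[1]=?, C[0]=6) = L[1]  (unknown; binding)
step 2 | dur = max(L[2]=3, C[1]=2) = 3
step 3 | dur = max(L[3]=3, C[2]=4) = 4
step 4 | dur = max(L[4]=4, C[3]=6) = 6
step 5 | dur = max(L[5]=5, C[4]=6) = 6
step 6 | dur = max(L[6]=6, C[5]=8) = 8
step 7 | dur = max(L[7]=6, C[6]=9) = 9
step 8 | dur = max(L[8]=3, C[7]=9) = 9
step 9 | dur = C[8]=5 = 5
sum of known step durations = 52
dur[1] = total - known = 59 - 52 = 7
L[1] is the binding max in step 1, so L[1] = dur[1] = 7

L[1] = 7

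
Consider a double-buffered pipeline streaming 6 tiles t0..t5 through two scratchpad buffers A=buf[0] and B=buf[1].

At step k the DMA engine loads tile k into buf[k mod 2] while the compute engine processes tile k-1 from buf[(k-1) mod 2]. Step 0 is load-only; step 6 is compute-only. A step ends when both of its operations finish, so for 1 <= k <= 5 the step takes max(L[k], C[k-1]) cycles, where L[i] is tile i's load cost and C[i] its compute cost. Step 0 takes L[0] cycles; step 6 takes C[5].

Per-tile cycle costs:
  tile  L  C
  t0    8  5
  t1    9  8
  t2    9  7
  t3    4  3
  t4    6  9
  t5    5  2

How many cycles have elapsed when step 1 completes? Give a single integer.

end_cycle[1] = 17

k=0 load=t0/8c comp=- wait=8 total=8
k=1 load=t1/9c comp=t0/5c wait=9 total=17
k=2 load=t2/9c comp=t1/8c wait=9 total=26
k=3 load=t3/4c comp=t2/7c wait=7 total=33
k=4 load=t4/6c comp=t3/3c wait=6 total=39
k=5 load=t5/5c comp=t4/9c wait=9 total=48
k=6 load=- comp=t5/2c wait=2 total=50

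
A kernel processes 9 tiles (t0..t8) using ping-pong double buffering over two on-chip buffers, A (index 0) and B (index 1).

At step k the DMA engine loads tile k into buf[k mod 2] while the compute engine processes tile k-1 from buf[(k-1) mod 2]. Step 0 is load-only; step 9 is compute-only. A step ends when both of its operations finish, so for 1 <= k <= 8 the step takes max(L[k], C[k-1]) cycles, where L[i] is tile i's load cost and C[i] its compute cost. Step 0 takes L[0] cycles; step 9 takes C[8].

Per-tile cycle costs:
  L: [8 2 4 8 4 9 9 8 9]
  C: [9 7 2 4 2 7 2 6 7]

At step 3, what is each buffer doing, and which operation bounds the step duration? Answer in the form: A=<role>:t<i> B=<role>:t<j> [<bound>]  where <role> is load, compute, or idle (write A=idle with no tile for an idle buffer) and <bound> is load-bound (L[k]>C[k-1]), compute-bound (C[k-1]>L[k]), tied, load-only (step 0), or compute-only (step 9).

  0. 8=8c; end=8; A:t0 B:-
  1. max(2,9)=9c; end=17; A:t0 B:t1
  2. max(4,7)=7c; end=24; A:t2 B:t1
  3. max(8,2)=8c; end=32; A:t2 B:t3
  4. max(4,4)=4c; end=36; A:t4 B:t3
  5. max(9,2)=9c; end=45; A:t4 B:t5
  6. max(9,7)=9c; end=54; A:t6 B:t5
  7. max(8,2)=8c; end=62; A:t6 B:t7
  8. max(9,6)=9c; end=71; A:t8 B:t7
  9. 7=7c; end=78; A:t8 B:t7

step 3: A=compute:t2 B=load:t3 [load-bound]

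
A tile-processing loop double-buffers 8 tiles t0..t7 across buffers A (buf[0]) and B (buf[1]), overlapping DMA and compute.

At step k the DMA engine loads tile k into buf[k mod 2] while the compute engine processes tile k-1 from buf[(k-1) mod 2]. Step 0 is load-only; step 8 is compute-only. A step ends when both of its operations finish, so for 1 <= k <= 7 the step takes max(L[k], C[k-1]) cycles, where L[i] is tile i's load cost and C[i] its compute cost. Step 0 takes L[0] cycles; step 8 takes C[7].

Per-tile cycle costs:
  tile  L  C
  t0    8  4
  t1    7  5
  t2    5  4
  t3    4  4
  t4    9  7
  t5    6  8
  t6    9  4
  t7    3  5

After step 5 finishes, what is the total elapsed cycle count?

[0] DMA t0→A (8c) ∥ CU idle ⇒ 8c, clock 8
[1] DMA t1→B (7c) ∥ CU A:t0 (4c) ⇒ 7c, clock 15
[2] DMA t2→A (5c) ∥ CU B:t1 (5c) ⇒ 5c, clock 20
[3] DMA t3→B (4c) ∥ CU A:t2 (4c) ⇒ 4c, clock 24
[4] DMA t4→A (9c) ∥ CU B:t3 (4c) ⇒ 9c, clock 33
[5] DMA t5→B (6c) ∥ CU A:t4 (7c) ⇒ 7c, clock 40
[6] DMA t6→A (9c) ∥ CU B:t5 (8c) ⇒ 9c, clock 49
[7] DMA t7→B (3c) ∥ CU A:t6 (4c) ⇒ 4c, clock 53
[8] DMA idle ∥ CU B:t7 (5c) ⇒ 5c, clock 58

end_cycle[5] = 40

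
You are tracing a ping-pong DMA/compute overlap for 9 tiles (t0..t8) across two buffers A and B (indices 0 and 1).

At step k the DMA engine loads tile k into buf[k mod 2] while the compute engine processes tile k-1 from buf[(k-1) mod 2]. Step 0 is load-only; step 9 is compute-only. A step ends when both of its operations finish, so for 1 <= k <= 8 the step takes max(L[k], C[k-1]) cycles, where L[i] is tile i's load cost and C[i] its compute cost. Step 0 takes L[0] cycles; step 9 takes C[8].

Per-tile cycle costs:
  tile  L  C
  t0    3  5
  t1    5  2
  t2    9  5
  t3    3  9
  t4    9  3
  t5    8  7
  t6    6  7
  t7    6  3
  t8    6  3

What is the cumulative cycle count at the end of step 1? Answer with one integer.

k=0 load=t0/3c comp=- wait=3 total=3
k=1 load=t1/5c comp=t0/5c wait=5 total=8
k=2 load=t2/9c comp=t1/2c wait=9 total=17
k=3 load=t3/3c comp=t2/5c wait=5 total=22
k=4 load=t4/9c comp=t3/9c wait=9 total=31
k=5 load=t5/8c comp=t4/3c wait=8 total=39
k=6 load=t6/6c comp=t5/7c wait=7 total=46
k=7 load=t7/6c comp=t6/7c wait=7 total=53
k=8 load=t8/6c comp=t7/3c wait=6 total=59
k=9 load=- comp=t8/3c wait=3 total=62

end_cycle[1] = 8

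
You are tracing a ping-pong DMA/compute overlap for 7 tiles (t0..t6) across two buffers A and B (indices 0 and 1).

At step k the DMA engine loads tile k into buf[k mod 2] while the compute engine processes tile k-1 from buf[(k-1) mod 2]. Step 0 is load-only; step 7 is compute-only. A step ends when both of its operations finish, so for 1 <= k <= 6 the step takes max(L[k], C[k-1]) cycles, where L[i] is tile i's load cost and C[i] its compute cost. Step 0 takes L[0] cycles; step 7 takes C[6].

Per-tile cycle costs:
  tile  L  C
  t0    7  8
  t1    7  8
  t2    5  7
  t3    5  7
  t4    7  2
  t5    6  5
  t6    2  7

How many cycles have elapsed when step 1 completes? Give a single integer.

step 0: L[0]=7 → dur=7, Σ=7 | A=load:t0 B=idle [load-only]
step 1: L[1]=7 C[0]=8 → dur=8, Σ=15 | A=compute:t0 B=load:t1 [compute-bound]
step 2: L[2]=5 C[1]=8 → dur=8, Σ=23 | A=load:t2 B=compute:t1 [compute-bound]
step 3: L[3]=5 C[2]=7 → dur=7, Σ=30 | A=compute:t2 B=load:t3 [compute-bound]
step 4: L[4]=7 C[3]=7 → dur=7, Σ=37 | A=load:t4 B=compute:t3 [tied]
step 5: L[5]=6 C[4]=2 → dur=6, Σ=43 | A=compute:t4 B=load:t5 [load-bound]
step 6: L[6]=2 C[5]=5 → dur=5, Σ=48 | A=load:t6 B=compute:t5 [compute-bound]
step 7: C[6]=7 → dur=7, Σ=55 | A=compute:t6 B=idle [compute-only]

end_cycle[1] = 15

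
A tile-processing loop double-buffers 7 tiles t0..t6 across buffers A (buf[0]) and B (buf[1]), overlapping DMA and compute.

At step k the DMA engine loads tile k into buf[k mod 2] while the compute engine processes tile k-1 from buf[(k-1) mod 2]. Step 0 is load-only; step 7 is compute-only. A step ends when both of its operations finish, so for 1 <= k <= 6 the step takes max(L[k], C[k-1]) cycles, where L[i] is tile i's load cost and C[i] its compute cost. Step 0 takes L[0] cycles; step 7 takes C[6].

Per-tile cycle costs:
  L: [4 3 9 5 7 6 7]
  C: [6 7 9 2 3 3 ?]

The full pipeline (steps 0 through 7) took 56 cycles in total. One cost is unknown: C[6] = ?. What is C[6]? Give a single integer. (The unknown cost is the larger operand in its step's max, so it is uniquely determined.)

step 0 → dur = L[0]=4 = 4
step 1 → dur = max(L[1]=3, C[0]=6) = 6
step 2 → dur = max(L[2]=9, C[1]=7) = 9
step 3 → dur = max(L[3]=5, C[2]=9) = 9
step 4 → dur = max(L[4]=7, C[3]=2) = 7
step 5 → dur = max(L[5]=6, C[4]=3) = 6
step 6 → dur = max(L[6]=7, C[5]=3) = 7
step 7 → dur = C[6]=? = C[6]  (unknown; binding)
sum of known step durations = 48
dur[7] = total - known = 56 - 48 = 8
C[6] is the binding max in step 7, so C[6] = dur[7] = 8

C[6] = 8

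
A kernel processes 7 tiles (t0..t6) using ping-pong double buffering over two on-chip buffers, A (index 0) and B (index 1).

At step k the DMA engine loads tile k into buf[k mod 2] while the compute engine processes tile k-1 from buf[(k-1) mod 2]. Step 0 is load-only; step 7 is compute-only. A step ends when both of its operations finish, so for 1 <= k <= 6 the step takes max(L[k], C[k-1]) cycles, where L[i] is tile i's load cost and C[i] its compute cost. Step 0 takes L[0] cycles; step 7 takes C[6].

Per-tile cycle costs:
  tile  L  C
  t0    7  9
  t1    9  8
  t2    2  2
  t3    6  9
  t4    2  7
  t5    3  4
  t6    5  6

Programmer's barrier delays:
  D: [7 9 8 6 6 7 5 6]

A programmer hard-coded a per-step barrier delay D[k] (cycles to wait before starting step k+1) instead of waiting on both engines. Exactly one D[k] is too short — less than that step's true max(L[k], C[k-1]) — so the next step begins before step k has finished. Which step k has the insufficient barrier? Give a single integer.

[0] required=L[0]=7=7 vs D=7 ok
[1] required=max(L[1]=9,C[0]=9)=9 vs D=9 ok
[2] required=max(L[2]=2,C[1]=8)=8 vs D=8 ok
[3] required=max(L[3]=6,C[2]=2)=6 vs D=6 ok
[4] required=max(L[4]=2,C[3]=9)=9 vs D=6 SHORT
[5] required=max(L[5]=3,C[4]=7)=7 vs D=7 ok
[6] required=max(L[6]=5,C[5]=4)=5 vs D=5 ok
[7] required=C[6]=6=6 vs D=6 ok

hazard at step 4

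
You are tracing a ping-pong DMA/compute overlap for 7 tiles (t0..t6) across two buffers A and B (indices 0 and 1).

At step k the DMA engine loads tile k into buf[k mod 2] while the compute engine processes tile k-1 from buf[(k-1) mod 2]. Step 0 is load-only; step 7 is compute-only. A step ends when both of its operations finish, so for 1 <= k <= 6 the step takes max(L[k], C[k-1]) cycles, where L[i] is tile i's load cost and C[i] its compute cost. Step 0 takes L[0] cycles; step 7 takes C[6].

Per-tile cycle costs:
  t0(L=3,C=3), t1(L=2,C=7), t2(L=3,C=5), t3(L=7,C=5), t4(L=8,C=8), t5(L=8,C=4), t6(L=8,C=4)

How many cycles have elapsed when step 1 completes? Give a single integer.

end_cycle[1] = 6

[0] DMA t0→A (3c) ∥ CU idle ⇒ 3c, clock 3
[1] DMA t1→B (2c) ∥ CU A:t0 (3c) ⇒ 3c, clock 6
[2] DMA t2→A (3c) ∥ CU B:t1 (7c) ⇒ 7c, clock 13
[3] DMA t3→B (7c) ∥ CU A:t2 (5c) ⇒ 7c, clock 20
[4] DMA t4→A (8c) ∥ CU B:t3 (5c) ⇒ 8c, clock 28
[5] DMA t5→B (8c) ∥ CU A:t4 (8c) ⇒ 8c, clock 36
[6] DMA t6→A (8c) ∥ CU B:t5 (4c) ⇒ 8c, clock 44
[7] DMA idle ∥ CU A:t6 (4c) ⇒ 4c, clock 48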